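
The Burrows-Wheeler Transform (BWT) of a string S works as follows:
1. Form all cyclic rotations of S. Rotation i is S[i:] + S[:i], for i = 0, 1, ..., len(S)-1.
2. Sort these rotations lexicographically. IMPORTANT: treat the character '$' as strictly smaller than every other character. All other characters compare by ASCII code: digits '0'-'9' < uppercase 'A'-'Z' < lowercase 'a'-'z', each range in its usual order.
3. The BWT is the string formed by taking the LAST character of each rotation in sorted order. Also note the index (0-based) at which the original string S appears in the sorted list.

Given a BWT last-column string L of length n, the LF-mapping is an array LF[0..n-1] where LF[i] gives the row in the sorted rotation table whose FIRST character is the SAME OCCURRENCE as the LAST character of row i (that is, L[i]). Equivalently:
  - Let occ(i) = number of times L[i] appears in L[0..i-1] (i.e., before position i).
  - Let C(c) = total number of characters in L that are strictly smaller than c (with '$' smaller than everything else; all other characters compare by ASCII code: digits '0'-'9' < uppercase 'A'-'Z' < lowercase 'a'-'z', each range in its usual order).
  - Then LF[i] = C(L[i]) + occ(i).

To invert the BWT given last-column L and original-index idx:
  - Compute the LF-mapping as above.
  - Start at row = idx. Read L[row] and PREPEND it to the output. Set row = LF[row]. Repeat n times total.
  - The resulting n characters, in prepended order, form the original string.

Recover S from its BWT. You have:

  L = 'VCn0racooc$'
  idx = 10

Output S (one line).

Answer: raccoonC0V$

Derivation:
LF mapping: 3 2 7 1 10 4 5 8 9 6 0
Walk LF starting at row 10, prepending L[row]:
  step 1: row=10, L[10]='$', prepend. Next row=LF[10]=0
  step 2: row=0, L[0]='V', prepend. Next row=LF[0]=3
  step 3: row=3, L[3]='0', prepend. Next row=LF[3]=1
  step 4: row=1, L[1]='C', prepend. Next row=LF[1]=2
  step 5: row=2, L[2]='n', prepend. Next row=LF[2]=7
  step 6: row=7, L[7]='o', prepend. Next row=LF[7]=8
  step 7: row=8, L[8]='o', prepend. Next row=LF[8]=9
  step 8: row=9, L[9]='c', prepend. Next row=LF[9]=6
  step 9: row=6, L[6]='c', prepend. Next row=LF[6]=5
  step 10: row=5, L[5]='a', prepend. Next row=LF[5]=4
  step 11: row=4, L[4]='r', prepend. Next row=LF[4]=10
Reversed output: raccoonC0V$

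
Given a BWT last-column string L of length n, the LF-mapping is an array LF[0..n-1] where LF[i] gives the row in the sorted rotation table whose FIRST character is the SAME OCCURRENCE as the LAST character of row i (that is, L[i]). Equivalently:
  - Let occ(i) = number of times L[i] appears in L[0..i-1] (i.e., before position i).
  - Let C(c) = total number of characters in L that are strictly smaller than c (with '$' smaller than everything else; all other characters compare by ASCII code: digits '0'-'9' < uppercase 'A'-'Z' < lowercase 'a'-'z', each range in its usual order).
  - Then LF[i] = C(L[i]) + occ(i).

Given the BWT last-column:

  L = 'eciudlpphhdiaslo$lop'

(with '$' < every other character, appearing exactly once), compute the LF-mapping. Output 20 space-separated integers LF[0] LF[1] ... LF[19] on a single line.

Answer: 5 2 8 19 3 10 15 16 6 7 4 9 1 18 11 13 0 12 14 17

Derivation:
Char counts: '$':1, 'a':1, 'c':1, 'd':2, 'e':1, 'h':2, 'i':2, 'l':3, 'o':2, 'p':3, 's':1, 'u':1
C (first-col start): C('$')=0, C('a')=1, C('c')=2, C('d')=3, C('e')=5, C('h')=6, C('i')=8, C('l')=10, C('o')=13, C('p')=15, C('s')=18, C('u')=19
L[0]='e': occ=0, LF[0]=C('e')+0=5+0=5
L[1]='c': occ=0, LF[1]=C('c')+0=2+0=2
L[2]='i': occ=0, LF[2]=C('i')+0=8+0=8
L[3]='u': occ=0, LF[3]=C('u')+0=19+0=19
L[4]='d': occ=0, LF[4]=C('d')+0=3+0=3
L[5]='l': occ=0, LF[5]=C('l')+0=10+0=10
L[6]='p': occ=0, LF[6]=C('p')+0=15+0=15
L[7]='p': occ=1, LF[7]=C('p')+1=15+1=16
L[8]='h': occ=0, LF[8]=C('h')+0=6+0=6
L[9]='h': occ=1, LF[9]=C('h')+1=6+1=7
L[10]='d': occ=1, LF[10]=C('d')+1=3+1=4
L[11]='i': occ=1, LF[11]=C('i')+1=8+1=9
L[12]='a': occ=0, LF[12]=C('a')+0=1+0=1
L[13]='s': occ=0, LF[13]=C('s')+0=18+0=18
L[14]='l': occ=1, LF[14]=C('l')+1=10+1=11
L[15]='o': occ=0, LF[15]=C('o')+0=13+0=13
L[16]='$': occ=0, LF[16]=C('$')+0=0+0=0
L[17]='l': occ=2, LF[17]=C('l')+2=10+2=12
L[18]='o': occ=1, LF[18]=C('o')+1=13+1=14
L[19]='p': occ=2, LF[19]=C('p')+2=15+2=17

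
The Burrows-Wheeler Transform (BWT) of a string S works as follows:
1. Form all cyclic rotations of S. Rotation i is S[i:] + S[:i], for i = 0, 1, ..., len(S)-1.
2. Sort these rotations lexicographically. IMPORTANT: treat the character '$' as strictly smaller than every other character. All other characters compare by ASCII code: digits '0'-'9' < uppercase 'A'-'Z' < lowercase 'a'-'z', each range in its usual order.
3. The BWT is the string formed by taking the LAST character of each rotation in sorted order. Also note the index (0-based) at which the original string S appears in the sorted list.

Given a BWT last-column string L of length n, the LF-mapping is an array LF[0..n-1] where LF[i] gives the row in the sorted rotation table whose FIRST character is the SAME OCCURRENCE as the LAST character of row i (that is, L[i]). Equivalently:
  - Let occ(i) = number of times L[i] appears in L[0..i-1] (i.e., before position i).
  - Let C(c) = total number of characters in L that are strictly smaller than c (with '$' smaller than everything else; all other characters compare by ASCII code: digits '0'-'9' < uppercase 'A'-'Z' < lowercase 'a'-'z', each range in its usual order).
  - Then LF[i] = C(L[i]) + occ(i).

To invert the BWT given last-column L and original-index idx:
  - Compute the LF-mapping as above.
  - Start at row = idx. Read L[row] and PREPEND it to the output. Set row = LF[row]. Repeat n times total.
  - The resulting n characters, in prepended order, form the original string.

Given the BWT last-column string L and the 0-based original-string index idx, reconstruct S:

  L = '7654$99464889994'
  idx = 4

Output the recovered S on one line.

LF mapping: 8 6 5 1 0 11 12 2 7 3 9 10 13 14 15 4
Walk LF starting at row 4, prepending L[row]:
  step 1: row=4, L[4]='$', prepend. Next row=LF[4]=0
  step 2: row=0, L[0]='7', prepend. Next row=LF[0]=8
  step 3: row=8, L[8]='6', prepend. Next row=LF[8]=7
  step 4: row=7, L[7]='4', prepend. Next row=LF[7]=2
  step 5: row=2, L[2]='5', prepend. Next row=LF[2]=5
  step 6: row=5, L[5]='9', prepend. Next row=LF[5]=11
  step 7: row=11, L[11]='8', prepend. Next row=LF[11]=10
  step 8: row=10, L[10]='8', prepend. Next row=LF[10]=9
  step 9: row=9, L[9]='4', prepend. Next row=LF[9]=3
  step 10: row=3, L[3]='4', prepend. Next row=LF[3]=1
  step 11: row=1, L[1]='6', prepend. Next row=LF[1]=6
  step 12: row=6, L[6]='9', prepend. Next row=LF[6]=12
  step 13: row=12, L[12]='9', prepend. Next row=LF[12]=13
  step 14: row=13, L[13]='9', prepend. Next row=LF[13]=14
  step 15: row=14, L[14]='9', prepend. Next row=LF[14]=15
  step 16: row=15, L[15]='4', prepend. Next row=LF[15]=4
Reversed output: 499996448895467$

Answer: 499996448895467$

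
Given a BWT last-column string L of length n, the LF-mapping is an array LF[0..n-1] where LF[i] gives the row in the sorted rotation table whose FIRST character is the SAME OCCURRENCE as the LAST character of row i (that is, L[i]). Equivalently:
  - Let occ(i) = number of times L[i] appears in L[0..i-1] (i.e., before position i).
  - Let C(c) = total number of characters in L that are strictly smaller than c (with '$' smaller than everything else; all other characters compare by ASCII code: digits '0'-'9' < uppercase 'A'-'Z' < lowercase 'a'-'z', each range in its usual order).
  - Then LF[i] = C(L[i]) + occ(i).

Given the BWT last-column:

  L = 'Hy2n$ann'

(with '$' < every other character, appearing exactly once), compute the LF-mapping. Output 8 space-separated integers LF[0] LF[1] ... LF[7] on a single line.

Answer: 2 7 1 4 0 3 5 6

Derivation:
Char counts: '$':1, '2':1, 'H':1, 'a':1, 'n':3, 'y':1
C (first-col start): C('$')=0, C('2')=1, C('H')=2, C('a')=3, C('n')=4, C('y')=7
L[0]='H': occ=0, LF[0]=C('H')+0=2+0=2
L[1]='y': occ=0, LF[1]=C('y')+0=7+0=7
L[2]='2': occ=0, LF[2]=C('2')+0=1+0=1
L[3]='n': occ=0, LF[3]=C('n')+0=4+0=4
L[4]='$': occ=0, LF[4]=C('$')+0=0+0=0
L[5]='a': occ=0, LF[5]=C('a')+0=3+0=3
L[6]='n': occ=1, LF[6]=C('n')+1=4+1=5
L[7]='n': occ=2, LF[7]=C('n')+2=4+2=6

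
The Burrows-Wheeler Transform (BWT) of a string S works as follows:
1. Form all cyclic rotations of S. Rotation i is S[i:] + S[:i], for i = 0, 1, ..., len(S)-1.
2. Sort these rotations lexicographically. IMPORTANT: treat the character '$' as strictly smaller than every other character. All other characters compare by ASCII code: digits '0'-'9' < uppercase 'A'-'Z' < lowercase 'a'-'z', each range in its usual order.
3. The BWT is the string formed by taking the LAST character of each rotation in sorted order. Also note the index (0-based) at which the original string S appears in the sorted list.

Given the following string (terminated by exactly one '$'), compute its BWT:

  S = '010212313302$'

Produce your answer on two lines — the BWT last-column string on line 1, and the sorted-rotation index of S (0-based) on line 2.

Answer: 2$31023001321
1

Derivation:
All 13 rotations (rotation i = S[i:]+S[:i]):
  rot[0] = 010212313302$
  rot[1] = 10212313302$0
  rot[2] = 0212313302$01
  rot[3] = 212313302$010
  rot[4] = 12313302$0102
  rot[5] = 2313302$01021
  rot[6] = 313302$010212
  rot[7] = 13302$0102123
  rot[8] = 3302$01021231
  rot[9] = 302$010212313
  rot[10] = 02$0102123133
  rot[11] = 2$01021231330
  rot[12] = $010212313302
Sorted (with $ < everything):
  sorted[0] = $010212313302  (last char: '2')
  sorted[1] = 010212313302$  (last char: '$')
  sorted[2] = 02$0102123133  (last char: '3')
  sorted[3] = 0212313302$01  (last char: '1')
  sorted[4] = 10212313302$0  (last char: '0')
  sorted[5] = 12313302$0102  (last char: '2')
  sorted[6] = 13302$0102123  (last char: '3')
  sorted[7] = 2$01021231330  (last char: '0')
  sorted[8] = 212313302$010  (last char: '0')
  sorted[9] = 2313302$01021  (last char: '1')
  sorted[10] = 302$010212313  (last char: '3')
  sorted[11] = 313302$010212  (last char: '2')
  sorted[12] = 3302$01021231  (last char: '1')
Last column: 2$31023001321
Original string S is at sorted index 1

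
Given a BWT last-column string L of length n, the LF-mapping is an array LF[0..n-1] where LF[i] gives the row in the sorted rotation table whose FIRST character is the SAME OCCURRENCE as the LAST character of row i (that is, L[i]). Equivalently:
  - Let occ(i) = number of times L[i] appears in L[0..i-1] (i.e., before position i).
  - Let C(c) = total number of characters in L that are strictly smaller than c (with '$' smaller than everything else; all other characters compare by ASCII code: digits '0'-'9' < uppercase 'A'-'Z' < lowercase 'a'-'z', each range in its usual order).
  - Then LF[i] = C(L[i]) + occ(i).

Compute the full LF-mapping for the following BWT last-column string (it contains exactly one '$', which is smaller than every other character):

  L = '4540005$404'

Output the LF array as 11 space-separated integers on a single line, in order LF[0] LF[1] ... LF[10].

Char counts: '$':1, '0':4, '4':4, '5':2
C (first-col start): C('$')=0, C('0')=1, C('4')=5, C('5')=9
L[0]='4': occ=0, LF[0]=C('4')+0=5+0=5
L[1]='5': occ=0, LF[1]=C('5')+0=9+0=9
L[2]='4': occ=1, LF[2]=C('4')+1=5+1=6
L[3]='0': occ=0, LF[3]=C('0')+0=1+0=1
L[4]='0': occ=1, LF[4]=C('0')+1=1+1=2
L[5]='0': occ=2, LF[5]=C('0')+2=1+2=3
L[6]='5': occ=1, LF[6]=C('5')+1=9+1=10
L[7]='$': occ=0, LF[7]=C('$')+0=0+0=0
L[8]='4': occ=2, LF[8]=C('4')+2=5+2=7
L[9]='0': occ=3, LF[9]=C('0')+3=1+3=4
L[10]='4': occ=3, LF[10]=C('4')+3=5+3=8

Answer: 5 9 6 1 2 3 10 0 7 4 8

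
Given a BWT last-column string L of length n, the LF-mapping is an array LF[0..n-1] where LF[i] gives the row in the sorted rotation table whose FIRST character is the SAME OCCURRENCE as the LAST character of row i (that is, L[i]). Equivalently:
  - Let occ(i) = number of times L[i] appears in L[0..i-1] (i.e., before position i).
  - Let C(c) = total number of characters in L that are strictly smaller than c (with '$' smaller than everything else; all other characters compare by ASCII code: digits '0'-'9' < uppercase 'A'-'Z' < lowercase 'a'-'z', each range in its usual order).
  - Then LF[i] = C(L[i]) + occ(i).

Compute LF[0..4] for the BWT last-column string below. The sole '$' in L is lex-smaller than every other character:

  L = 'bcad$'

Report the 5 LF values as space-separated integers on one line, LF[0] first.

Char counts: '$':1, 'a':1, 'b':1, 'c':1, 'd':1
C (first-col start): C('$')=0, C('a')=1, C('b')=2, C('c')=3, C('d')=4
L[0]='b': occ=0, LF[0]=C('b')+0=2+0=2
L[1]='c': occ=0, LF[1]=C('c')+0=3+0=3
L[2]='a': occ=0, LF[2]=C('a')+0=1+0=1
L[3]='d': occ=0, LF[3]=C('d')+0=4+0=4
L[4]='$': occ=0, LF[4]=C('$')+0=0+0=0

Answer: 2 3 1 4 0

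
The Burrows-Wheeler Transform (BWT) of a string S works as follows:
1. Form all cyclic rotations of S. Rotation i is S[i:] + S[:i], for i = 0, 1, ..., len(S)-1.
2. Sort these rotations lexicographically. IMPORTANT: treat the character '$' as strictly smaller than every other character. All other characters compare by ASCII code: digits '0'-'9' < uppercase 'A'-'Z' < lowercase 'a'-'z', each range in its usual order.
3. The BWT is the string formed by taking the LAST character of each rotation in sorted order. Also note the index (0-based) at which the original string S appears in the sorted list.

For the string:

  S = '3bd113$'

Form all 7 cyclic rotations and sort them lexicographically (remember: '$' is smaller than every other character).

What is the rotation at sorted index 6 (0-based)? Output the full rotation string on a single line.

Answer: d113$3b

Derivation:
All 7 rotations (rotation i = S[i:]+S[:i]):
  rot[0] = 3bd113$
  rot[1] = bd113$3
  rot[2] = d113$3b
  rot[3] = 113$3bd
  rot[4] = 13$3bd1
  rot[5] = 3$3bd11
  rot[6] = $3bd113
Sorted (with $ < everything):
  sorted[0] = $3bd113
  sorted[1] = 113$3bd
  sorted[2] = 13$3bd1
  sorted[3] = 3$3bd11
  sorted[4] = 3bd113$
  sorted[5] = bd113$3
  sorted[6] = d113$3b
sorted[6] = d113$3b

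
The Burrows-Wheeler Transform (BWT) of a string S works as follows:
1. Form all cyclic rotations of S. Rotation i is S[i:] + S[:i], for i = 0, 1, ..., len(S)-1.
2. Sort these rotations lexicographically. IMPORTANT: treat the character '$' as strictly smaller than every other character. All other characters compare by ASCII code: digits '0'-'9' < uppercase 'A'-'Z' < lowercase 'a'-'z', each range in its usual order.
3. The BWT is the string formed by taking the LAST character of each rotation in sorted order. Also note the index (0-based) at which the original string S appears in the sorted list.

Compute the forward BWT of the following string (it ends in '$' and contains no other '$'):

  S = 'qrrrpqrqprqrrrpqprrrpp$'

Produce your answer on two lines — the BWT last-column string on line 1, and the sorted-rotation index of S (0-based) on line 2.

All 23 rotations (rotation i = S[i:]+S[:i]):
  rot[0] = qrrrpqrqprqrrrpqprrrpp$
  rot[1] = rrrpqrqprqrrrpqprrrpp$q
  rot[2] = rrpqrqprqrrrpqprrrpp$qr
  rot[3] = rpqrqprqrrrpqprrrpp$qrr
  rot[4] = pqrqprqrrrpqprrrpp$qrrr
  rot[5] = qrqprqrrrpqprrrpp$qrrrp
  rot[6] = rqprqrrrpqprrrpp$qrrrpq
  rot[7] = qprqrrrpqprrrpp$qrrrpqr
  rot[8] = prqrrrpqprrrpp$qrrrpqrq
  rot[9] = rqrrrpqprrrpp$qrrrpqrqp
  rot[10] = qrrrpqprrrpp$qrrrpqrqpr
  rot[11] = rrrpqprrrpp$qrrrpqrqprq
  rot[12] = rrpqprrrpp$qrrrpqrqprqr
  rot[13] = rpqprrrpp$qrrrpqrqprqrr
  rot[14] = pqprrrpp$qrrrpqrqprqrrr
  rot[15] = qprrrpp$qrrrpqrqprqrrrp
  rot[16] = prrrpp$qrrrpqrqprqrrrpq
  rot[17] = rrrpp$qrrrpqrqprqrrrpqp
  rot[18] = rrpp$qrrrpqrqprqrrrpqpr
  rot[19] = rpp$qrrrpqrqprqrrrpqprr
  rot[20] = pp$qrrrpqrqprqrrrpqprrr
  rot[21] = p$qrrrpqrqprqrrrpqprrrp
  rot[22] = $qrrrpqrqprqrrrpqprrrpp
Sorted (with $ < everything):
  sorted[0] = $qrrrpqrqprqrrrpqprrrpp  (last char: 'p')
  sorted[1] = p$qrrrpqrqprqrrrpqprrrp  (last char: 'p')
  sorted[2] = pp$qrrrpqrqprqrrrpqprrr  (last char: 'r')
  sorted[3] = pqprrrpp$qrrrpqrqprqrrr  (last char: 'r')
  sorted[4] = pqrqprqrrrpqprrrpp$qrrr  (last char: 'r')
  sorted[5] = prqrrrpqprrrpp$qrrrpqrq  (last char: 'q')
  sorted[6] = prrrpp$qrrrpqrqprqrrrpq  (last char: 'q')
  sorted[7] = qprqrrrpqprrrpp$qrrrpqr  (last char: 'r')
  sorted[8] = qprrrpp$qrrrpqrqprqrrrp  (last char: 'p')
  sorted[9] = qrqprqrrrpqprrrpp$qrrrp  (last char: 'p')
  sorted[10] = qrrrpqprrrpp$qrrrpqrqpr  (last char: 'r')
  sorted[11] = qrrrpqrqprqrrrpqprrrpp$  (last char: '$')
  sorted[12] = rpp$qrrrpqrqprqrrrpqprr  (last char: 'r')
  sorted[13] = rpqprrrpp$qrrrpqrqprqrr  (last char: 'r')
  sorted[14] = rpqrqprqrrrpqprrrpp$qrr  (last char: 'r')
  sorted[15] = rqprqrrrpqprrrpp$qrrrpq  (last char: 'q')
  sorted[16] = rqrrrpqprrrpp$qrrrpqrqp  (last char: 'p')
  sorted[17] = rrpp$qrrrpqrqprqrrrpqpr  (last char: 'r')
  sorted[18] = rrpqprrrpp$qrrrpqrqprqr  (last char: 'r')
  sorted[19] = rrpqrqprqrrrpqprrrpp$qr  (last char: 'r')
  sorted[20] = rrrpp$qrrrpqrqprqrrrpqp  (last char: 'p')
  sorted[21] = rrrpqprrrpp$qrrrpqrqprq  (last char: 'q')
  sorted[22] = rrrpqrqprqrrrpqprrrpp$q  (last char: 'q')
Last column: pprrrqqrppr$rrrqprrrpqq
Original string S is at sorted index 11

Answer: pprrrqqrppr$rrrqprrrpqq
11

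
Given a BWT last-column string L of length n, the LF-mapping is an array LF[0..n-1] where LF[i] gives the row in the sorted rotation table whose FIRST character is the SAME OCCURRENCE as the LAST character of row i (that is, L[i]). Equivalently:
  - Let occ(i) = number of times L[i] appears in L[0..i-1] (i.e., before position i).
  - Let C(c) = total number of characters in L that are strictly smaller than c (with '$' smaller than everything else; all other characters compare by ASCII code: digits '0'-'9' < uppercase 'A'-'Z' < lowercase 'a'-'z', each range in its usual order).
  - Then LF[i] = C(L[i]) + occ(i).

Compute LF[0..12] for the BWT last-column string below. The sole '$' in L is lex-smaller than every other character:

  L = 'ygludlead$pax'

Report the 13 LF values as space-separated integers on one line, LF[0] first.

Char counts: '$':1, 'a':2, 'd':2, 'e':1, 'g':1, 'l':2, 'p':1, 'u':1, 'x':1, 'y':1
C (first-col start): C('$')=0, C('a')=1, C('d')=3, C('e')=5, C('g')=6, C('l')=7, C('p')=9, C('u')=10, C('x')=11, C('y')=12
L[0]='y': occ=0, LF[0]=C('y')+0=12+0=12
L[1]='g': occ=0, LF[1]=C('g')+0=6+0=6
L[2]='l': occ=0, LF[2]=C('l')+0=7+0=7
L[3]='u': occ=0, LF[3]=C('u')+0=10+0=10
L[4]='d': occ=0, LF[4]=C('d')+0=3+0=3
L[5]='l': occ=1, LF[5]=C('l')+1=7+1=8
L[6]='e': occ=0, LF[6]=C('e')+0=5+0=5
L[7]='a': occ=0, LF[7]=C('a')+0=1+0=1
L[8]='d': occ=1, LF[8]=C('d')+1=3+1=4
L[9]='$': occ=0, LF[9]=C('$')+0=0+0=0
L[10]='p': occ=0, LF[10]=C('p')+0=9+0=9
L[11]='a': occ=1, LF[11]=C('a')+1=1+1=2
L[12]='x': occ=0, LF[12]=C('x')+0=11+0=11

Answer: 12 6 7 10 3 8 5 1 4 0 9 2 11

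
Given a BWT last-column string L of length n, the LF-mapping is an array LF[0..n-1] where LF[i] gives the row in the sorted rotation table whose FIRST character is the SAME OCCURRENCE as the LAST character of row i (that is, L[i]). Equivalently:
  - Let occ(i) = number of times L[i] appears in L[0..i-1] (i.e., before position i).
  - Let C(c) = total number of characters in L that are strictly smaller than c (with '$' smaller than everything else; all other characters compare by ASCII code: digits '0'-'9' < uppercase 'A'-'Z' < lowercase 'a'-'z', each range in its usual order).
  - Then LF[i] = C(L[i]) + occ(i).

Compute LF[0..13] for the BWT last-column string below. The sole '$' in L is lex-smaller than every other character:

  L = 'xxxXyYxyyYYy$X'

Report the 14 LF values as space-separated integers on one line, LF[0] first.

Answer: 6 7 8 1 10 3 9 11 12 4 5 13 0 2

Derivation:
Char counts: '$':1, 'X':2, 'Y':3, 'x':4, 'y':4
C (first-col start): C('$')=0, C('X')=1, C('Y')=3, C('x')=6, C('y')=10
L[0]='x': occ=0, LF[0]=C('x')+0=6+0=6
L[1]='x': occ=1, LF[1]=C('x')+1=6+1=7
L[2]='x': occ=2, LF[2]=C('x')+2=6+2=8
L[3]='X': occ=0, LF[3]=C('X')+0=1+0=1
L[4]='y': occ=0, LF[4]=C('y')+0=10+0=10
L[5]='Y': occ=0, LF[5]=C('Y')+0=3+0=3
L[6]='x': occ=3, LF[6]=C('x')+3=6+3=9
L[7]='y': occ=1, LF[7]=C('y')+1=10+1=11
L[8]='y': occ=2, LF[8]=C('y')+2=10+2=12
L[9]='Y': occ=1, LF[9]=C('Y')+1=3+1=4
L[10]='Y': occ=2, LF[10]=C('Y')+2=3+2=5
L[11]='y': occ=3, LF[11]=C('y')+3=10+3=13
L[12]='$': occ=0, LF[12]=C('$')+0=0+0=0
L[13]='X': occ=1, LF[13]=C('X')+1=1+1=2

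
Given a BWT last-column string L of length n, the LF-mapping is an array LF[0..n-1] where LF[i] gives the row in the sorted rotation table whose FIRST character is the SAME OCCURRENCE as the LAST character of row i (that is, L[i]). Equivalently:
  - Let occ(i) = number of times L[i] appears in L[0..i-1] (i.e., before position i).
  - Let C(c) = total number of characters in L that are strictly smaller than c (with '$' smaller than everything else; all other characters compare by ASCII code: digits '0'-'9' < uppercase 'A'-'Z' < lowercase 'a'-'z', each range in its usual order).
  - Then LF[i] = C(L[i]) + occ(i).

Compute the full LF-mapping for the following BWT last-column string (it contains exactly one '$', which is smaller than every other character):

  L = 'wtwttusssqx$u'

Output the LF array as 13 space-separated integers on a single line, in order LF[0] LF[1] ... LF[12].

Char counts: '$':1, 'q':1, 's':3, 't':3, 'u':2, 'w':2, 'x':1
C (first-col start): C('$')=0, C('q')=1, C('s')=2, C('t')=5, C('u')=8, C('w')=10, C('x')=12
L[0]='w': occ=0, LF[0]=C('w')+0=10+0=10
L[1]='t': occ=0, LF[1]=C('t')+0=5+0=5
L[2]='w': occ=1, LF[2]=C('w')+1=10+1=11
L[3]='t': occ=1, LF[3]=C('t')+1=5+1=6
L[4]='t': occ=2, LF[4]=C('t')+2=5+2=7
L[5]='u': occ=0, LF[5]=C('u')+0=8+0=8
L[6]='s': occ=0, LF[6]=C('s')+0=2+0=2
L[7]='s': occ=1, LF[7]=C('s')+1=2+1=3
L[8]='s': occ=2, LF[8]=C('s')+2=2+2=4
L[9]='q': occ=0, LF[9]=C('q')+0=1+0=1
L[10]='x': occ=0, LF[10]=C('x')+0=12+0=12
L[11]='$': occ=0, LF[11]=C('$')+0=0+0=0
L[12]='u': occ=1, LF[12]=C('u')+1=8+1=9

Answer: 10 5 11 6 7 8 2 3 4 1 12 0 9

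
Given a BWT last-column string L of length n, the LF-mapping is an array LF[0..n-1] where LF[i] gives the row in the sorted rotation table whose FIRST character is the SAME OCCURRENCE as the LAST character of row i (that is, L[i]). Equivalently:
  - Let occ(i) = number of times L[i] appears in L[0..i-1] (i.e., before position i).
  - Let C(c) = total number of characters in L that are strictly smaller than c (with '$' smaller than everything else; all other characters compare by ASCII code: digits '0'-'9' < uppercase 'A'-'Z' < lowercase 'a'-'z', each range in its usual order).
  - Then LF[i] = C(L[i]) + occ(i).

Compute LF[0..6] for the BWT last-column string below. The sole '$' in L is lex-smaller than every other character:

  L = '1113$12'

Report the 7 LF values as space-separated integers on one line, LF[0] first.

Answer: 1 2 3 6 0 4 5

Derivation:
Char counts: '$':1, '1':4, '2':1, '3':1
C (first-col start): C('$')=0, C('1')=1, C('2')=5, C('3')=6
L[0]='1': occ=0, LF[0]=C('1')+0=1+0=1
L[1]='1': occ=1, LF[1]=C('1')+1=1+1=2
L[2]='1': occ=2, LF[2]=C('1')+2=1+2=3
L[3]='3': occ=0, LF[3]=C('3')+0=6+0=6
L[4]='$': occ=0, LF[4]=C('$')+0=0+0=0
L[5]='1': occ=3, LF[5]=C('1')+3=1+3=4
L[6]='2': occ=0, LF[6]=C('2')+0=5+0=5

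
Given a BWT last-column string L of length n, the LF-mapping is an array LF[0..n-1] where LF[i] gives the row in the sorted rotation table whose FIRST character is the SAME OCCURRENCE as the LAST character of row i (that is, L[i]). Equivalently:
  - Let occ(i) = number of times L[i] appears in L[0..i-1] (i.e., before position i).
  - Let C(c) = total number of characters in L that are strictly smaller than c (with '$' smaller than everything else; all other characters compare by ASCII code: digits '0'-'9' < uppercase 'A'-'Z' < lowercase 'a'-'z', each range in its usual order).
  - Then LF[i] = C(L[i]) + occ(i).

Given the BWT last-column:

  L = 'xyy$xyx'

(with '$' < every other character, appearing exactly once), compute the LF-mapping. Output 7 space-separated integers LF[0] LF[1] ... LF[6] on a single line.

Char counts: '$':1, 'x':3, 'y':3
C (first-col start): C('$')=0, C('x')=1, C('y')=4
L[0]='x': occ=0, LF[0]=C('x')+0=1+0=1
L[1]='y': occ=0, LF[1]=C('y')+0=4+0=4
L[2]='y': occ=1, LF[2]=C('y')+1=4+1=5
L[3]='$': occ=0, LF[3]=C('$')+0=0+0=0
L[4]='x': occ=1, LF[4]=C('x')+1=1+1=2
L[5]='y': occ=2, LF[5]=C('y')+2=4+2=6
L[6]='x': occ=2, LF[6]=C('x')+2=1+2=3

Answer: 1 4 5 0 2 6 3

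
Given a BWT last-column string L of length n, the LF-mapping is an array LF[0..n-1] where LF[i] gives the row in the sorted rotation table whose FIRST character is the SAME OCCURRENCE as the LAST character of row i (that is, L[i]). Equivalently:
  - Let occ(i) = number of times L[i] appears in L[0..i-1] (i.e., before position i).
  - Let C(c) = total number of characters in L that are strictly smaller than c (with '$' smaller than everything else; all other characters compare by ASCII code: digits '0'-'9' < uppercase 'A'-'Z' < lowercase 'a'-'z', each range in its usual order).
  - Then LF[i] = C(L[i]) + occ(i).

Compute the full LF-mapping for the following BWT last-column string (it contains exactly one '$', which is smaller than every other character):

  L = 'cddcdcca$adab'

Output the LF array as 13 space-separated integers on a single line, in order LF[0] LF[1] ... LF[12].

Char counts: '$':1, 'a':3, 'b':1, 'c':4, 'd':4
C (first-col start): C('$')=0, C('a')=1, C('b')=4, C('c')=5, C('d')=9
L[0]='c': occ=0, LF[0]=C('c')+0=5+0=5
L[1]='d': occ=0, LF[1]=C('d')+0=9+0=9
L[2]='d': occ=1, LF[2]=C('d')+1=9+1=10
L[3]='c': occ=1, LF[3]=C('c')+1=5+1=6
L[4]='d': occ=2, LF[4]=C('d')+2=9+2=11
L[5]='c': occ=2, LF[5]=C('c')+2=5+2=7
L[6]='c': occ=3, LF[6]=C('c')+3=5+3=8
L[7]='a': occ=0, LF[7]=C('a')+0=1+0=1
L[8]='$': occ=0, LF[8]=C('$')+0=0+0=0
L[9]='a': occ=1, LF[9]=C('a')+1=1+1=2
L[10]='d': occ=3, LF[10]=C('d')+3=9+3=12
L[11]='a': occ=2, LF[11]=C('a')+2=1+2=3
L[12]='b': occ=0, LF[12]=C('b')+0=4+0=4

Answer: 5 9 10 6 11 7 8 1 0 2 12 3 4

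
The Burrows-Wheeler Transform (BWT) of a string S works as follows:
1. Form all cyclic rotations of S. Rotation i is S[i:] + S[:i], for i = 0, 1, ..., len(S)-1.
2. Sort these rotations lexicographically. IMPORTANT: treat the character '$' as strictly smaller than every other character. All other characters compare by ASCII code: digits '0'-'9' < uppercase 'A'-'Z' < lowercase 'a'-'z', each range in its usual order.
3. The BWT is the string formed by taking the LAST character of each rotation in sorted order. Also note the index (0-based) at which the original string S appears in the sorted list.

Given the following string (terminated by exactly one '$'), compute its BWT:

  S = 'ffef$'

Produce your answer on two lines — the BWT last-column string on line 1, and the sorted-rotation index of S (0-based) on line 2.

Answer: ffef$
4

Derivation:
All 5 rotations (rotation i = S[i:]+S[:i]):
  rot[0] = ffef$
  rot[1] = fef$f
  rot[2] = ef$ff
  rot[3] = f$ffe
  rot[4] = $ffef
Sorted (with $ < everything):
  sorted[0] = $ffef  (last char: 'f')
  sorted[1] = ef$ff  (last char: 'f')
  sorted[2] = f$ffe  (last char: 'e')
  sorted[3] = fef$f  (last char: 'f')
  sorted[4] = ffef$  (last char: '$')
Last column: ffef$
Original string S is at sorted index 4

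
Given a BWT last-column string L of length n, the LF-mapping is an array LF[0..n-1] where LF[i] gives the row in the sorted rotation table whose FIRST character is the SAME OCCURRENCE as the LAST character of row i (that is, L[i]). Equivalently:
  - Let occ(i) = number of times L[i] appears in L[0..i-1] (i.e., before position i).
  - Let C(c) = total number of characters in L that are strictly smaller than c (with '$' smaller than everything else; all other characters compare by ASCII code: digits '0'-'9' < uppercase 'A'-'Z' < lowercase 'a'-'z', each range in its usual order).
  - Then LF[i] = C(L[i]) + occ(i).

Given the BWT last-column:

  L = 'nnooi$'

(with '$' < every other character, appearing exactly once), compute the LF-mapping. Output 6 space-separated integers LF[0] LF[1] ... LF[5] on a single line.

Answer: 2 3 4 5 1 0

Derivation:
Char counts: '$':1, 'i':1, 'n':2, 'o':2
C (first-col start): C('$')=0, C('i')=1, C('n')=2, C('o')=4
L[0]='n': occ=0, LF[0]=C('n')+0=2+0=2
L[1]='n': occ=1, LF[1]=C('n')+1=2+1=3
L[2]='o': occ=0, LF[2]=C('o')+0=4+0=4
L[3]='o': occ=1, LF[3]=C('o')+1=4+1=5
L[4]='i': occ=0, LF[4]=C('i')+0=1+0=1
L[5]='$': occ=0, LF[5]=C('$')+0=0+0=0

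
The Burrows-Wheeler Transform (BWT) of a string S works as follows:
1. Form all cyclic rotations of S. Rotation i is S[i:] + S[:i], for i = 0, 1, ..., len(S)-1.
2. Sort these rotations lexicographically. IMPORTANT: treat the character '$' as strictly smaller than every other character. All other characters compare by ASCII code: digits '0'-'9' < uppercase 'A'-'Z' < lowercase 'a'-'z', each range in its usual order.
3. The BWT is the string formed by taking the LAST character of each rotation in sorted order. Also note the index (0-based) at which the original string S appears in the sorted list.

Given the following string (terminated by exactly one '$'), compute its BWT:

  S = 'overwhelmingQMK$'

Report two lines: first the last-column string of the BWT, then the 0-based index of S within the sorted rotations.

Answer: KMQghvnwmeli$eor
12

Derivation:
All 16 rotations (rotation i = S[i:]+S[:i]):
  rot[0] = overwhelmingQMK$
  rot[1] = verwhelmingQMK$o
  rot[2] = erwhelmingQMK$ov
  rot[3] = rwhelmingQMK$ove
  rot[4] = whelmingQMK$over
  rot[5] = helmingQMK$overw
  rot[6] = elmingQMK$overwh
  rot[7] = lmingQMK$overwhe
  rot[8] = mingQMK$overwhel
  rot[9] = ingQMK$overwhelm
  rot[10] = ngQMK$overwhelmi
  rot[11] = gQMK$overwhelmin
  rot[12] = QMK$overwhelming
  rot[13] = MK$overwhelmingQ
  rot[14] = K$overwhelmingQM
  rot[15] = $overwhelmingQMK
Sorted (with $ < everything):
  sorted[0] = $overwhelmingQMK  (last char: 'K')
  sorted[1] = K$overwhelmingQM  (last char: 'M')
  sorted[2] = MK$overwhelmingQ  (last char: 'Q')
  sorted[3] = QMK$overwhelming  (last char: 'g')
  sorted[4] = elmingQMK$overwh  (last char: 'h')
  sorted[5] = erwhelmingQMK$ov  (last char: 'v')
  sorted[6] = gQMK$overwhelmin  (last char: 'n')
  sorted[7] = helmingQMK$overw  (last char: 'w')
  sorted[8] = ingQMK$overwhelm  (last char: 'm')
  sorted[9] = lmingQMK$overwhe  (last char: 'e')
  sorted[10] = mingQMK$overwhel  (last char: 'l')
  sorted[11] = ngQMK$overwhelmi  (last char: 'i')
  sorted[12] = overwhelmingQMK$  (last char: '$')
  sorted[13] = rwhelmingQMK$ove  (last char: 'e')
  sorted[14] = verwhelmingQMK$o  (last char: 'o')
  sorted[15] = whelmingQMK$over  (last char: 'r')
Last column: KMQghvnwmeli$eor
Original string S is at sorted index 12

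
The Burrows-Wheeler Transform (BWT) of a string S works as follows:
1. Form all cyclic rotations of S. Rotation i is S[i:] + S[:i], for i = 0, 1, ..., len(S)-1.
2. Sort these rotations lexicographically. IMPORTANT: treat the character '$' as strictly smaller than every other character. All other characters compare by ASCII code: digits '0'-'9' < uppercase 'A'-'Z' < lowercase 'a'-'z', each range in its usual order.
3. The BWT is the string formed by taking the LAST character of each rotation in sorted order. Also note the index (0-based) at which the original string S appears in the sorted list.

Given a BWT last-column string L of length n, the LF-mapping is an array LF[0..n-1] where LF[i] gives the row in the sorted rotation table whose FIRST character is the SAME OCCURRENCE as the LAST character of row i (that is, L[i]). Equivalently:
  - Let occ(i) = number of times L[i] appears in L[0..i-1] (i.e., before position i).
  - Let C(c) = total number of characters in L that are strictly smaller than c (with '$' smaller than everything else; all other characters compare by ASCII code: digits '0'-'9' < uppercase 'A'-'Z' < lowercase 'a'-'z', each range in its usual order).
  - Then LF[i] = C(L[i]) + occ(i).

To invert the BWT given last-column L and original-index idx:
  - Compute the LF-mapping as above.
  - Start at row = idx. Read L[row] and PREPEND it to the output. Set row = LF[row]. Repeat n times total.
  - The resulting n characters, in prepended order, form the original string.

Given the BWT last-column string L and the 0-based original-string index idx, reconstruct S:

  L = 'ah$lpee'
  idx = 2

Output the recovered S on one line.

LF mapping: 1 4 0 5 6 2 3
Walk LF starting at row 2, prepending L[row]:
  step 1: row=2, L[2]='$', prepend. Next row=LF[2]=0
  step 2: row=0, L[0]='a', prepend. Next row=LF[0]=1
  step 3: row=1, L[1]='h', prepend. Next row=LF[1]=4
  step 4: row=4, L[4]='p', prepend. Next row=LF[4]=6
  step 5: row=6, L[6]='e', prepend. Next row=LF[6]=3
  step 6: row=3, L[3]='l', prepend. Next row=LF[3]=5
  step 7: row=5, L[5]='e', prepend. Next row=LF[5]=2
Reversed output: elepha$

Answer: elepha$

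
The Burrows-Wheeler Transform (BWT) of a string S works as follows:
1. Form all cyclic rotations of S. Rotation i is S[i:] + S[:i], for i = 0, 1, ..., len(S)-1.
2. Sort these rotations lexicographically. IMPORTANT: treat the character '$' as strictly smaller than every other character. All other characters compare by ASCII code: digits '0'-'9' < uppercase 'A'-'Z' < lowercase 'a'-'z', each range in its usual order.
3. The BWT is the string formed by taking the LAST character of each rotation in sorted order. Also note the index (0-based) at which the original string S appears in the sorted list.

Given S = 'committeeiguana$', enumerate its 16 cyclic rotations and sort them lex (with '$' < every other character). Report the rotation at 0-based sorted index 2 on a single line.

Answer: ana$committeeigu

Derivation:
All 16 rotations (rotation i = S[i:]+S[:i]):
  rot[0] = committeeiguana$
  rot[1] = ommitteeiguana$c
  rot[2] = mmitteeiguana$co
  rot[3] = mitteeiguana$com
  rot[4] = itteeiguana$comm
  rot[5] = tteeiguana$commi
  rot[6] = teeiguana$commit
  rot[7] = eeiguana$committ
  rot[8] = eiguana$committe
  rot[9] = iguana$committee
  rot[10] = guana$committeei
  rot[11] = uana$committeeig
  rot[12] = ana$committeeigu
  rot[13] = na$committeeigua
  rot[14] = a$committeeiguan
  rot[15] = $committeeiguana
Sorted (with $ < everything):
  sorted[0] = $committeeiguana
  sorted[1] = a$committeeiguan
  sorted[2] = ana$committeeigu
  sorted[3] = committeeiguana$
  sorted[4] = eeiguana$committ
  sorted[5] = eiguana$committe
  sorted[6] = guana$committeei
  sorted[7] = iguana$committee
  sorted[8] = itteeiguana$comm
  sorted[9] = mitteeiguana$com
  sorted[10] = mmitteeiguana$co
  sorted[11] = na$committeeigua
  sorted[12] = ommitteeiguana$c
  sorted[13] = teeiguana$commit
  sorted[14] = tteeiguana$commi
  sorted[15] = uana$committeeig
sorted[2] = ana$committeeigu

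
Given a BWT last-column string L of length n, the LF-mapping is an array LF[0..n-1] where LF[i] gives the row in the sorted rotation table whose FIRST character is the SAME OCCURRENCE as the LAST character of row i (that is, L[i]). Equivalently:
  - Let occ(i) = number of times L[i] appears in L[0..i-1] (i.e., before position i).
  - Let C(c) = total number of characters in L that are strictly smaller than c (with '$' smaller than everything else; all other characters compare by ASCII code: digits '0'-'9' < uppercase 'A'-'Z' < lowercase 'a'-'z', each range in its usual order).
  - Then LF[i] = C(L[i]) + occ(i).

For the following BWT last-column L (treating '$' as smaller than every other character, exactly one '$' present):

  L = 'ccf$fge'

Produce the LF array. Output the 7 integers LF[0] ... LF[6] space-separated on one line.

Char counts: '$':1, 'c':2, 'e':1, 'f':2, 'g':1
C (first-col start): C('$')=0, C('c')=1, C('e')=3, C('f')=4, C('g')=6
L[0]='c': occ=0, LF[0]=C('c')+0=1+0=1
L[1]='c': occ=1, LF[1]=C('c')+1=1+1=2
L[2]='f': occ=0, LF[2]=C('f')+0=4+0=4
L[3]='$': occ=0, LF[3]=C('$')+0=0+0=0
L[4]='f': occ=1, LF[4]=C('f')+1=4+1=5
L[5]='g': occ=0, LF[5]=C('g')+0=6+0=6
L[6]='e': occ=0, LF[6]=C('e')+0=3+0=3

Answer: 1 2 4 0 5 6 3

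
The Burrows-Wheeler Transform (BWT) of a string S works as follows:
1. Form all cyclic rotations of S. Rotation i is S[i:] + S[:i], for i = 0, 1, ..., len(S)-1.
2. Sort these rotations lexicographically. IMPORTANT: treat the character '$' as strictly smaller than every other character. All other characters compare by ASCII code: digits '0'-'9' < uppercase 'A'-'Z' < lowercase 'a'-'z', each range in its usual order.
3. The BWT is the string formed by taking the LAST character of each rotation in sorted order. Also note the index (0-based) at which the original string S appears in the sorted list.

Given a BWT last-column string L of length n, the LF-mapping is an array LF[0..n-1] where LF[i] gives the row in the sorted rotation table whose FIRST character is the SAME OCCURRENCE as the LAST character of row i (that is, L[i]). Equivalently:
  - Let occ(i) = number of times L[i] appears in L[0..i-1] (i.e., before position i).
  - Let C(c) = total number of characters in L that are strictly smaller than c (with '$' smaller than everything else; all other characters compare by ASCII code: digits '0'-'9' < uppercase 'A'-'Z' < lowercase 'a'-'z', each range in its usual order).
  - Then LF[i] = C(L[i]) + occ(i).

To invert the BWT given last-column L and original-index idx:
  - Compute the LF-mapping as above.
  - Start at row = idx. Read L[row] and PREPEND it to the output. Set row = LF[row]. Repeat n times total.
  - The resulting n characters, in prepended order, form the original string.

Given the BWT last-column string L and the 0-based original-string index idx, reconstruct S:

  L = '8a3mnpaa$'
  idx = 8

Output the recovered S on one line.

LF mapping: 2 3 1 6 7 8 4 5 0
Walk LF starting at row 8, prepending L[row]:
  step 1: row=8, L[8]='$', prepend. Next row=LF[8]=0
  step 2: row=0, L[0]='8', prepend. Next row=LF[0]=2
  step 3: row=2, L[2]='3', prepend. Next row=LF[2]=1
  step 4: row=1, L[1]='a', prepend. Next row=LF[1]=3
  step 5: row=3, L[3]='m', prepend. Next row=LF[3]=6
  step 6: row=6, L[6]='a', prepend. Next row=LF[6]=4
  step 7: row=4, L[4]='n', prepend. Next row=LF[4]=7
  step 8: row=7, L[7]='a', prepend. Next row=LF[7]=5
  step 9: row=5, L[5]='p', prepend. Next row=LF[5]=8
Reversed output: panama38$

Answer: panama38$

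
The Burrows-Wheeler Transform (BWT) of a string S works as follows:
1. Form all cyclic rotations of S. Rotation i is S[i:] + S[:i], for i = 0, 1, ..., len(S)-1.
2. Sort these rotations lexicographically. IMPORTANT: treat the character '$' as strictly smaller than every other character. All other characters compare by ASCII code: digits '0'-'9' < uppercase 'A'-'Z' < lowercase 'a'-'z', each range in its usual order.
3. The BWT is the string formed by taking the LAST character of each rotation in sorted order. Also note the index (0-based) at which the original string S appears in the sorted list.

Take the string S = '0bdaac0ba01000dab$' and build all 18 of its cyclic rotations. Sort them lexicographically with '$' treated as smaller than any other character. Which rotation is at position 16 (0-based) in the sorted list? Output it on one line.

Answer: daac0ba01000dab$0b

Derivation:
All 18 rotations (rotation i = S[i:]+S[:i]):
  rot[0] = 0bdaac0ba01000dab$
  rot[1] = bdaac0ba01000dab$0
  rot[2] = daac0ba01000dab$0b
  rot[3] = aac0ba01000dab$0bd
  rot[4] = ac0ba01000dab$0bda
  rot[5] = c0ba01000dab$0bdaa
  rot[6] = 0ba01000dab$0bdaac
  rot[7] = ba01000dab$0bdaac0
  rot[8] = a01000dab$0bdaac0b
  rot[9] = 01000dab$0bdaac0ba
  rot[10] = 1000dab$0bdaac0ba0
  rot[11] = 000dab$0bdaac0ba01
  rot[12] = 00dab$0bdaac0ba010
  rot[13] = 0dab$0bdaac0ba0100
  rot[14] = dab$0bdaac0ba01000
  rot[15] = ab$0bdaac0ba01000d
  rot[16] = b$0bdaac0ba01000da
  rot[17] = $0bdaac0ba01000dab
Sorted (with $ < everything):
  sorted[0] = $0bdaac0ba01000dab
  sorted[1] = 000dab$0bdaac0ba01
  sorted[2] = 00dab$0bdaac0ba010
  sorted[3] = 01000dab$0bdaac0ba
  sorted[4] = 0ba01000dab$0bdaac
  sorted[5] = 0bdaac0ba01000dab$
  sorted[6] = 0dab$0bdaac0ba0100
  sorted[7] = 1000dab$0bdaac0ba0
  sorted[8] = a01000dab$0bdaac0b
  sorted[9] = aac0ba01000dab$0bd
  sorted[10] = ab$0bdaac0ba01000d
  sorted[11] = ac0ba01000dab$0bda
  sorted[12] = b$0bdaac0ba01000da
  sorted[13] = ba01000dab$0bdaac0
  sorted[14] = bdaac0ba01000dab$0
  sorted[15] = c0ba01000dab$0bdaa
  sorted[16] = daac0ba01000dab$0b
  sorted[17] = dab$0bdaac0ba01000
sorted[16] = daac0ba01000dab$0b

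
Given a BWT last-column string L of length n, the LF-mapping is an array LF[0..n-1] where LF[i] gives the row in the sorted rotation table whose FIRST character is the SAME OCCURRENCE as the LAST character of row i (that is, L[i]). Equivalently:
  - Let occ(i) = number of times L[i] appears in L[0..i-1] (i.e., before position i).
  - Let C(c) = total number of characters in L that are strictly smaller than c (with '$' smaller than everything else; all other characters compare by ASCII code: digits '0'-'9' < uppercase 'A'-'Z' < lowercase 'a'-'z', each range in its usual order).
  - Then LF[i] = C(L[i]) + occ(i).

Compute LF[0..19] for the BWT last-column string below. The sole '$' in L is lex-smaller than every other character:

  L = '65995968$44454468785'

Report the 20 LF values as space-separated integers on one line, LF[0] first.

Char counts: '$':1, '4':5, '5':4, '6':3, '7':1, '8':3, '9':3
C (first-col start): C('$')=0, C('4')=1, C('5')=6, C('6')=10, C('7')=13, C('8')=14, C('9')=17
L[0]='6': occ=0, LF[0]=C('6')+0=10+0=10
L[1]='5': occ=0, LF[1]=C('5')+0=6+0=6
L[2]='9': occ=0, LF[2]=C('9')+0=17+0=17
L[3]='9': occ=1, LF[3]=C('9')+1=17+1=18
L[4]='5': occ=1, LF[4]=C('5')+1=6+1=7
L[5]='9': occ=2, LF[5]=C('9')+2=17+2=19
L[6]='6': occ=1, LF[6]=C('6')+1=10+1=11
L[7]='8': occ=0, LF[7]=C('8')+0=14+0=14
L[8]='$': occ=0, LF[8]=C('$')+0=0+0=0
L[9]='4': occ=0, LF[9]=C('4')+0=1+0=1
L[10]='4': occ=1, LF[10]=C('4')+1=1+1=2
L[11]='4': occ=2, LF[11]=C('4')+2=1+2=3
L[12]='5': occ=2, LF[12]=C('5')+2=6+2=8
L[13]='4': occ=3, LF[13]=C('4')+3=1+3=4
L[14]='4': occ=4, LF[14]=C('4')+4=1+4=5
L[15]='6': occ=2, LF[15]=C('6')+2=10+2=12
L[16]='8': occ=1, LF[16]=C('8')+1=14+1=15
L[17]='7': occ=0, LF[17]=C('7')+0=13+0=13
L[18]='8': occ=2, LF[18]=C('8')+2=14+2=16
L[19]='5': occ=3, LF[19]=C('5')+3=6+3=9

Answer: 10 6 17 18 7 19 11 14 0 1 2 3 8 4 5 12 15 13 16 9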